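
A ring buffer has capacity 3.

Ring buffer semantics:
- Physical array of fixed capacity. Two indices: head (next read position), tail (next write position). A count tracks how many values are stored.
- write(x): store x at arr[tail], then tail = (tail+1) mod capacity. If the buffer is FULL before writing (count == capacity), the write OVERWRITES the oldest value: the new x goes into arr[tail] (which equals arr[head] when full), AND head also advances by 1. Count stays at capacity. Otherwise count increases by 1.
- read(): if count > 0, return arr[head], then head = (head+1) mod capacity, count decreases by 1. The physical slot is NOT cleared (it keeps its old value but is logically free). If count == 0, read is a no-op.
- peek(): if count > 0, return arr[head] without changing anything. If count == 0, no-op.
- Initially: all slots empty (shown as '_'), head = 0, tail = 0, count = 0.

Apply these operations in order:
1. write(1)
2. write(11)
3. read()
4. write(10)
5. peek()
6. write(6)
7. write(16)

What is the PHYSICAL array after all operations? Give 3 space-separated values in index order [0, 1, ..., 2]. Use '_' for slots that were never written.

After op 1 (write(1)): arr=[1 _ _] head=0 tail=1 count=1
After op 2 (write(11)): arr=[1 11 _] head=0 tail=2 count=2
After op 3 (read()): arr=[1 11 _] head=1 tail=2 count=1
After op 4 (write(10)): arr=[1 11 10] head=1 tail=0 count=2
After op 5 (peek()): arr=[1 11 10] head=1 tail=0 count=2
After op 6 (write(6)): arr=[6 11 10] head=1 tail=1 count=3
After op 7 (write(16)): arr=[6 16 10] head=2 tail=2 count=3

Answer: 6 16 10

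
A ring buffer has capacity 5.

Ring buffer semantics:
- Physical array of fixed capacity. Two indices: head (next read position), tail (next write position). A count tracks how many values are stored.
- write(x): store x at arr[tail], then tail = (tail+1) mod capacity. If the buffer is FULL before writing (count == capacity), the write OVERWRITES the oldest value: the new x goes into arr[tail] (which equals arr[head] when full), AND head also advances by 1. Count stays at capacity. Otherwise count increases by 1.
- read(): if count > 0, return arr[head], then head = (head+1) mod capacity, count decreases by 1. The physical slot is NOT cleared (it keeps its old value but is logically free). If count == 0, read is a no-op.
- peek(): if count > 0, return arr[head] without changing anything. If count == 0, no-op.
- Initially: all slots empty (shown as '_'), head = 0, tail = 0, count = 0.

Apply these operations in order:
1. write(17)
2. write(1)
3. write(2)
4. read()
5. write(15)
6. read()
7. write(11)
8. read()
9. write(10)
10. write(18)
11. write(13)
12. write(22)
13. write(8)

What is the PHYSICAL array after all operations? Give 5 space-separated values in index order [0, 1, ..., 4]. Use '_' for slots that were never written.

After op 1 (write(17)): arr=[17 _ _ _ _] head=0 tail=1 count=1
After op 2 (write(1)): arr=[17 1 _ _ _] head=0 tail=2 count=2
After op 3 (write(2)): arr=[17 1 2 _ _] head=0 tail=3 count=3
After op 4 (read()): arr=[17 1 2 _ _] head=1 tail=3 count=2
After op 5 (write(15)): arr=[17 1 2 15 _] head=1 tail=4 count=3
After op 6 (read()): arr=[17 1 2 15 _] head=2 tail=4 count=2
After op 7 (write(11)): arr=[17 1 2 15 11] head=2 tail=0 count=3
After op 8 (read()): arr=[17 1 2 15 11] head=3 tail=0 count=2
After op 9 (write(10)): arr=[10 1 2 15 11] head=3 tail=1 count=3
After op 10 (write(18)): arr=[10 18 2 15 11] head=3 tail=2 count=4
After op 11 (write(13)): arr=[10 18 13 15 11] head=3 tail=3 count=5
After op 12 (write(22)): arr=[10 18 13 22 11] head=4 tail=4 count=5
After op 13 (write(8)): arr=[10 18 13 22 8] head=0 tail=0 count=5

Answer: 10 18 13 22 8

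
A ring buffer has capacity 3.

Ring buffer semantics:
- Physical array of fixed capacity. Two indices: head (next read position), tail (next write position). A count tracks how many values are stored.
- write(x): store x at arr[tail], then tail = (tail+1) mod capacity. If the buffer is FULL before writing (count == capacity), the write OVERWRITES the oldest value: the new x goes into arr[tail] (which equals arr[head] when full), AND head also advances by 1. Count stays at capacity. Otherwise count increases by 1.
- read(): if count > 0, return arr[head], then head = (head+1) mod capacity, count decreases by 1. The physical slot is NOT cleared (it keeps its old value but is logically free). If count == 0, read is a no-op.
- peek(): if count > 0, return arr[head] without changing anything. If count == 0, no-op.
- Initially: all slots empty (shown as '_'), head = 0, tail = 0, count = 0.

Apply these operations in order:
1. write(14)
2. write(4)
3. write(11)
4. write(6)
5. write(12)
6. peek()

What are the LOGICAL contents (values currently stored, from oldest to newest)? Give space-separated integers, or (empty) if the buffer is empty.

After op 1 (write(14)): arr=[14 _ _] head=0 tail=1 count=1
After op 2 (write(4)): arr=[14 4 _] head=0 tail=2 count=2
After op 3 (write(11)): arr=[14 4 11] head=0 tail=0 count=3
After op 4 (write(6)): arr=[6 4 11] head=1 tail=1 count=3
After op 5 (write(12)): arr=[6 12 11] head=2 tail=2 count=3
After op 6 (peek()): arr=[6 12 11] head=2 tail=2 count=3

Answer: 11 6 12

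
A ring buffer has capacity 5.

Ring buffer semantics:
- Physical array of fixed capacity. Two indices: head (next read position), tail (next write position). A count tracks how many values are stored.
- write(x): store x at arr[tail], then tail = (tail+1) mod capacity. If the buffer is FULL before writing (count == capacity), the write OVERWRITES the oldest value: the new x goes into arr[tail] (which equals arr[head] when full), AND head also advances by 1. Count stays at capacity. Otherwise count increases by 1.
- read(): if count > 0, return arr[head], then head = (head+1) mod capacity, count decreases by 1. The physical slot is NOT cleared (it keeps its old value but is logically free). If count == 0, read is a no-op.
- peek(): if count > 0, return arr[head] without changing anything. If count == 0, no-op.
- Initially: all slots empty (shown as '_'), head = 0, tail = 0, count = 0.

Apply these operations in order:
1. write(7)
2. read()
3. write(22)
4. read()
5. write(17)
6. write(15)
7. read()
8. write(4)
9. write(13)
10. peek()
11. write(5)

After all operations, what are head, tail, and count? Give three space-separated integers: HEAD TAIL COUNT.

Answer: 3 2 4

Derivation:
After op 1 (write(7)): arr=[7 _ _ _ _] head=0 tail=1 count=1
After op 2 (read()): arr=[7 _ _ _ _] head=1 tail=1 count=0
After op 3 (write(22)): arr=[7 22 _ _ _] head=1 tail=2 count=1
After op 4 (read()): arr=[7 22 _ _ _] head=2 tail=2 count=0
After op 5 (write(17)): arr=[7 22 17 _ _] head=2 tail=3 count=1
After op 6 (write(15)): arr=[7 22 17 15 _] head=2 tail=4 count=2
After op 7 (read()): arr=[7 22 17 15 _] head=3 tail=4 count=1
After op 8 (write(4)): arr=[7 22 17 15 4] head=3 tail=0 count=2
After op 9 (write(13)): arr=[13 22 17 15 4] head=3 tail=1 count=3
After op 10 (peek()): arr=[13 22 17 15 4] head=3 tail=1 count=3
After op 11 (write(5)): arr=[13 5 17 15 4] head=3 tail=2 count=4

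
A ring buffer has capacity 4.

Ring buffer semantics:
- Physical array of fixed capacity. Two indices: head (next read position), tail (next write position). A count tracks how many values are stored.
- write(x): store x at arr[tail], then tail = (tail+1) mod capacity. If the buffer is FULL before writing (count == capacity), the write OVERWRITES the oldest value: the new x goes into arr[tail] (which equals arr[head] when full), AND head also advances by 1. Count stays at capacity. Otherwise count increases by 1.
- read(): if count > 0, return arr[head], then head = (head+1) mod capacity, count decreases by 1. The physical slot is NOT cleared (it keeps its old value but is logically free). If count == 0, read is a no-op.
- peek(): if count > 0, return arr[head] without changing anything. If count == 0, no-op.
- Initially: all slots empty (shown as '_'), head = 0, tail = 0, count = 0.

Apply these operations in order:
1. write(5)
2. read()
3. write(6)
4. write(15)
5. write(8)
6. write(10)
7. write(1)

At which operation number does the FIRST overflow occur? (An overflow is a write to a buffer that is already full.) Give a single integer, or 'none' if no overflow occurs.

Answer: 7

Derivation:
After op 1 (write(5)): arr=[5 _ _ _] head=0 tail=1 count=1
After op 2 (read()): arr=[5 _ _ _] head=1 tail=1 count=0
After op 3 (write(6)): arr=[5 6 _ _] head=1 tail=2 count=1
After op 4 (write(15)): arr=[5 6 15 _] head=1 tail=3 count=2
After op 5 (write(8)): arr=[5 6 15 8] head=1 tail=0 count=3
After op 6 (write(10)): arr=[10 6 15 8] head=1 tail=1 count=4
After op 7 (write(1)): arr=[10 1 15 8] head=2 tail=2 count=4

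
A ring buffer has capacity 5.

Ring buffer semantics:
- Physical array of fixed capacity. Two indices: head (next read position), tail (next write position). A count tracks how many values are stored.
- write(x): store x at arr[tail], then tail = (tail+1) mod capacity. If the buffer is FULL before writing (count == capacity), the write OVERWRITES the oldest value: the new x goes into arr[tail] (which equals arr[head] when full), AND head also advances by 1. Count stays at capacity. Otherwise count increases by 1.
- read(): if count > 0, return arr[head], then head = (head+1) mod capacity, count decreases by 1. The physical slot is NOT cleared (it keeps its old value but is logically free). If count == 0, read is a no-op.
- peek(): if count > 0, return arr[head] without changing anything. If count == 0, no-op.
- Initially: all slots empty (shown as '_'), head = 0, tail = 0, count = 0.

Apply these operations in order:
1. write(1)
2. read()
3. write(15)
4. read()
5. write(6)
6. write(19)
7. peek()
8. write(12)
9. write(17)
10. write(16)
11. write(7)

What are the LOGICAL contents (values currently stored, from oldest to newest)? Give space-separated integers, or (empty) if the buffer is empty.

After op 1 (write(1)): arr=[1 _ _ _ _] head=0 tail=1 count=1
After op 2 (read()): arr=[1 _ _ _ _] head=1 tail=1 count=0
After op 3 (write(15)): arr=[1 15 _ _ _] head=1 tail=2 count=1
After op 4 (read()): arr=[1 15 _ _ _] head=2 tail=2 count=0
After op 5 (write(6)): arr=[1 15 6 _ _] head=2 tail=3 count=1
After op 6 (write(19)): arr=[1 15 6 19 _] head=2 tail=4 count=2
After op 7 (peek()): arr=[1 15 6 19 _] head=2 tail=4 count=2
After op 8 (write(12)): arr=[1 15 6 19 12] head=2 tail=0 count=3
After op 9 (write(17)): arr=[17 15 6 19 12] head=2 tail=1 count=4
After op 10 (write(16)): arr=[17 16 6 19 12] head=2 tail=2 count=5
After op 11 (write(7)): arr=[17 16 7 19 12] head=3 tail=3 count=5

Answer: 19 12 17 16 7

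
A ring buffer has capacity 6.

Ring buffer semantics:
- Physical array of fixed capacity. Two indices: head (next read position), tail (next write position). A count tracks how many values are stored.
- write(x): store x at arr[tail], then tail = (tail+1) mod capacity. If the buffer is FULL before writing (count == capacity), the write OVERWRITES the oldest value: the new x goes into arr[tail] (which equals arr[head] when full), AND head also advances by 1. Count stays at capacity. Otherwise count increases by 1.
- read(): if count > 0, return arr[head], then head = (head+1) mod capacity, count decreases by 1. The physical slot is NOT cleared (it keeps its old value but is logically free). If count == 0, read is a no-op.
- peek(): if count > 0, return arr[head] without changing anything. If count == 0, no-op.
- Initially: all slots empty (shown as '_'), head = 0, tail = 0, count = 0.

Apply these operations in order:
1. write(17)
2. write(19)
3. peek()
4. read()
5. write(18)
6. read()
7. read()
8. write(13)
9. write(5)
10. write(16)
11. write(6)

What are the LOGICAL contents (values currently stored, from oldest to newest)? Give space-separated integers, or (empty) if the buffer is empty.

After op 1 (write(17)): arr=[17 _ _ _ _ _] head=0 tail=1 count=1
After op 2 (write(19)): arr=[17 19 _ _ _ _] head=0 tail=2 count=2
After op 3 (peek()): arr=[17 19 _ _ _ _] head=0 tail=2 count=2
After op 4 (read()): arr=[17 19 _ _ _ _] head=1 tail=2 count=1
After op 5 (write(18)): arr=[17 19 18 _ _ _] head=1 tail=3 count=2
After op 6 (read()): arr=[17 19 18 _ _ _] head=2 tail=3 count=1
After op 7 (read()): arr=[17 19 18 _ _ _] head=3 tail=3 count=0
After op 8 (write(13)): arr=[17 19 18 13 _ _] head=3 tail=4 count=1
After op 9 (write(5)): arr=[17 19 18 13 5 _] head=3 tail=5 count=2
After op 10 (write(16)): arr=[17 19 18 13 5 16] head=3 tail=0 count=3
After op 11 (write(6)): arr=[6 19 18 13 5 16] head=3 tail=1 count=4

Answer: 13 5 16 6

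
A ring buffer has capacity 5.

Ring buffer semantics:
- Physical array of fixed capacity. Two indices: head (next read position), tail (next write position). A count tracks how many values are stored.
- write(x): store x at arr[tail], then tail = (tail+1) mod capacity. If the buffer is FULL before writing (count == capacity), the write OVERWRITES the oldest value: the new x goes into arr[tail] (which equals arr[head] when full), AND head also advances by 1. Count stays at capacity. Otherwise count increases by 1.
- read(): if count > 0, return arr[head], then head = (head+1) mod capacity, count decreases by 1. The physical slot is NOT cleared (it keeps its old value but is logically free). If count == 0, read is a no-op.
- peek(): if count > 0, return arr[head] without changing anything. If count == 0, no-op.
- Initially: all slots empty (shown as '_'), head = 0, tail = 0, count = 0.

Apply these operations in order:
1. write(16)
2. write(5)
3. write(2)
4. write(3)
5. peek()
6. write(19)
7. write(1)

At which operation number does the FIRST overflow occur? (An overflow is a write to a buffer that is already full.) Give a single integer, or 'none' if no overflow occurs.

Answer: 7

Derivation:
After op 1 (write(16)): arr=[16 _ _ _ _] head=0 tail=1 count=1
After op 2 (write(5)): arr=[16 5 _ _ _] head=0 tail=2 count=2
After op 3 (write(2)): arr=[16 5 2 _ _] head=0 tail=3 count=3
After op 4 (write(3)): arr=[16 5 2 3 _] head=0 tail=4 count=4
After op 5 (peek()): arr=[16 5 2 3 _] head=0 tail=4 count=4
After op 6 (write(19)): arr=[16 5 2 3 19] head=0 tail=0 count=5
After op 7 (write(1)): arr=[1 5 2 3 19] head=1 tail=1 count=5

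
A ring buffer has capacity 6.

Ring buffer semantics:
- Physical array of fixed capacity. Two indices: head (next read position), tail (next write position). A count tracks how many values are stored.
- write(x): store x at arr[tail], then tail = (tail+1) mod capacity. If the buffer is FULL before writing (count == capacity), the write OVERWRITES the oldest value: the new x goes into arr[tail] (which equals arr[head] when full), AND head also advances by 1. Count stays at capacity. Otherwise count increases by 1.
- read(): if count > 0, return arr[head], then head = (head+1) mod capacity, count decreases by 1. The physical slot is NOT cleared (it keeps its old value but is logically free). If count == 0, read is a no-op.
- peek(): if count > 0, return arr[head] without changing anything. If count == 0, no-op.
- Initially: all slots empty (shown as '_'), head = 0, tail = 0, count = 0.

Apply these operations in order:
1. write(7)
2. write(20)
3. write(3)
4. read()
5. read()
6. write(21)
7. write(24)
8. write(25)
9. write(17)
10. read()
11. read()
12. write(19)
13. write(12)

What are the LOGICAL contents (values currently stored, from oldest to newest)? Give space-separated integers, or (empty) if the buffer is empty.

Answer: 24 25 17 19 12

Derivation:
After op 1 (write(7)): arr=[7 _ _ _ _ _] head=0 tail=1 count=1
After op 2 (write(20)): arr=[7 20 _ _ _ _] head=0 tail=2 count=2
After op 3 (write(3)): arr=[7 20 3 _ _ _] head=0 tail=3 count=3
After op 4 (read()): arr=[7 20 3 _ _ _] head=1 tail=3 count=2
After op 5 (read()): arr=[7 20 3 _ _ _] head=2 tail=3 count=1
After op 6 (write(21)): arr=[7 20 3 21 _ _] head=2 tail=4 count=2
After op 7 (write(24)): arr=[7 20 3 21 24 _] head=2 tail=5 count=3
After op 8 (write(25)): arr=[7 20 3 21 24 25] head=2 tail=0 count=4
After op 9 (write(17)): arr=[17 20 3 21 24 25] head=2 tail=1 count=5
After op 10 (read()): arr=[17 20 3 21 24 25] head=3 tail=1 count=4
After op 11 (read()): arr=[17 20 3 21 24 25] head=4 tail=1 count=3
After op 12 (write(19)): arr=[17 19 3 21 24 25] head=4 tail=2 count=4
After op 13 (write(12)): arr=[17 19 12 21 24 25] head=4 tail=3 count=5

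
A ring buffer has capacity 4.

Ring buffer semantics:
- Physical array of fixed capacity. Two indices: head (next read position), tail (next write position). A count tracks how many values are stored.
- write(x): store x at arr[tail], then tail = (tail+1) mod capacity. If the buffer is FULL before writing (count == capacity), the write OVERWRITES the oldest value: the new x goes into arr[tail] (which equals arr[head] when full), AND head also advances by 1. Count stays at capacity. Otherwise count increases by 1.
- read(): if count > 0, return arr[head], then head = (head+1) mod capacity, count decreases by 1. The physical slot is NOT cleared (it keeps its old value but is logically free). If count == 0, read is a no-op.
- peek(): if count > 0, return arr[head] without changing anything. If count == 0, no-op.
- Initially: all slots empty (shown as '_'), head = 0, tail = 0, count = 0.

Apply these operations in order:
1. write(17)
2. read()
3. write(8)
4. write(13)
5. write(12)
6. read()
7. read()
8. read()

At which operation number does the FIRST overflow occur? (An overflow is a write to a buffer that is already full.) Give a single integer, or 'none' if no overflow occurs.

Answer: none

Derivation:
After op 1 (write(17)): arr=[17 _ _ _] head=0 tail=1 count=1
After op 2 (read()): arr=[17 _ _ _] head=1 tail=1 count=0
After op 3 (write(8)): arr=[17 8 _ _] head=1 tail=2 count=1
After op 4 (write(13)): arr=[17 8 13 _] head=1 tail=3 count=2
After op 5 (write(12)): arr=[17 8 13 12] head=1 tail=0 count=3
After op 6 (read()): arr=[17 8 13 12] head=2 tail=0 count=2
After op 7 (read()): arr=[17 8 13 12] head=3 tail=0 count=1
After op 8 (read()): arr=[17 8 13 12] head=0 tail=0 count=0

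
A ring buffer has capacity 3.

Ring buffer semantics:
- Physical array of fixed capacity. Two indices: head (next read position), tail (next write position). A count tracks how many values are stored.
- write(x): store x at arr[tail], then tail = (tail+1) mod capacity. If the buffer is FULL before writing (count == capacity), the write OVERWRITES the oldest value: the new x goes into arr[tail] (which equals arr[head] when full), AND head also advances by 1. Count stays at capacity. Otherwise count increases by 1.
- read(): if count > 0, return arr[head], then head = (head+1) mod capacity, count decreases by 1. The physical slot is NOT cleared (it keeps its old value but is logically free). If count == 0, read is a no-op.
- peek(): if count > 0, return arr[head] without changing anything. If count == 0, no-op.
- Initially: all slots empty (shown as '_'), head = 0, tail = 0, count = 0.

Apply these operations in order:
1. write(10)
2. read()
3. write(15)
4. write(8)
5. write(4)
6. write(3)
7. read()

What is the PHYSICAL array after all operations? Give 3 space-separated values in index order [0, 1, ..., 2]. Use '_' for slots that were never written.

Answer: 4 3 8

Derivation:
After op 1 (write(10)): arr=[10 _ _] head=0 tail=1 count=1
After op 2 (read()): arr=[10 _ _] head=1 tail=1 count=0
After op 3 (write(15)): arr=[10 15 _] head=1 tail=2 count=1
After op 4 (write(8)): arr=[10 15 8] head=1 tail=0 count=2
After op 5 (write(4)): arr=[4 15 8] head=1 tail=1 count=3
After op 6 (write(3)): arr=[4 3 8] head=2 tail=2 count=3
After op 7 (read()): arr=[4 3 8] head=0 tail=2 count=2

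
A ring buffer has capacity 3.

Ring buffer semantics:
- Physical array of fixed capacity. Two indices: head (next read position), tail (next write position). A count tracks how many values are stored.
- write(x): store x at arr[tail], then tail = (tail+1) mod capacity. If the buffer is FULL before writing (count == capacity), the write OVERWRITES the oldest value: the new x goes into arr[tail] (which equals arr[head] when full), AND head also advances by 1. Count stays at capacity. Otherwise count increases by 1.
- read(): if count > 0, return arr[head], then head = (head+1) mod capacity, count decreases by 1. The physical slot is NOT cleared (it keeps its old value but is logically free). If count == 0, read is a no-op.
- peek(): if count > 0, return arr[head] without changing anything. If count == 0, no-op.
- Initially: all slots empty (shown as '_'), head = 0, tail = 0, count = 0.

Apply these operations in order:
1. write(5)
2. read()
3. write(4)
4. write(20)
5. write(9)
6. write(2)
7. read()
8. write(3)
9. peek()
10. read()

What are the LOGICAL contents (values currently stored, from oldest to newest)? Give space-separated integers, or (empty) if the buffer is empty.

After op 1 (write(5)): arr=[5 _ _] head=0 tail=1 count=1
After op 2 (read()): arr=[5 _ _] head=1 tail=1 count=0
After op 3 (write(4)): arr=[5 4 _] head=1 tail=2 count=1
After op 4 (write(20)): arr=[5 4 20] head=1 tail=0 count=2
After op 5 (write(9)): arr=[9 4 20] head=1 tail=1 count=3
After op 6 (write(2)): arr=[9 2 20] head=2 tail=2 count=3
After op 7 (read()): arr=[9 2 20] head=0 tail=2 count=2
After op 8 (write(3)): arr=[9 2 3] head=0 tail=0 count=3
After op 9 (peek()): arr=[9 2 3] head=0 tail=0 count=3
After op 10 (read()): arr=[9 2 3] head=1 tail=0 count=2

Answer: 2 3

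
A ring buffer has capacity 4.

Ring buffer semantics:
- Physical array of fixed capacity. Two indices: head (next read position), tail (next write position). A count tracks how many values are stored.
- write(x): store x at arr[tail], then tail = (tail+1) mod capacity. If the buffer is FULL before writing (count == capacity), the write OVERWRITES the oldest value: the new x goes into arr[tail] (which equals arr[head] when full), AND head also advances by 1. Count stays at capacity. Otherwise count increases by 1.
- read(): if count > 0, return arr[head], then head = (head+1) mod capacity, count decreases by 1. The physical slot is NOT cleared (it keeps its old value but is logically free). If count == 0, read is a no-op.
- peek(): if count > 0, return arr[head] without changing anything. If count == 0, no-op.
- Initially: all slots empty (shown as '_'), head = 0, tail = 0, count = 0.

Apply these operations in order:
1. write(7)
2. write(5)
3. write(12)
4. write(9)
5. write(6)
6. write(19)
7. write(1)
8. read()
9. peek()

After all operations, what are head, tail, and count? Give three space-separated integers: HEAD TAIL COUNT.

Answer: 0 3 3

Derivation:
After op 1 (write(7)): arr=[7 _ _ _] head=0 tail=1 count=1
After op 2 (write(5)): arr=[7 5 _ _] head=0 tail=2 count=2
After op 3 (write(12)): arr=[7 5 12 _] head=0 tail=3 count=3
After op 4 (write(9)): arr=[7 5 12 9] head=0 tail=0 count=4
After op 5 (write(6)): arr=[6 5 12 9] head=1 tail=1 count=4
After op 6 (write(19)): arr=[6 19 12 9] head=2 tail=2 count=4
After op 7 (write(1)): arr=[6 19 1 9] head=3 tail=3 count=4
After op 8 (read()): arr=[6 19 1 9] head=0 tail=3 count=3
After op 9 (peek()): arr=[6 19 1 9] head=0 tail=3 count=3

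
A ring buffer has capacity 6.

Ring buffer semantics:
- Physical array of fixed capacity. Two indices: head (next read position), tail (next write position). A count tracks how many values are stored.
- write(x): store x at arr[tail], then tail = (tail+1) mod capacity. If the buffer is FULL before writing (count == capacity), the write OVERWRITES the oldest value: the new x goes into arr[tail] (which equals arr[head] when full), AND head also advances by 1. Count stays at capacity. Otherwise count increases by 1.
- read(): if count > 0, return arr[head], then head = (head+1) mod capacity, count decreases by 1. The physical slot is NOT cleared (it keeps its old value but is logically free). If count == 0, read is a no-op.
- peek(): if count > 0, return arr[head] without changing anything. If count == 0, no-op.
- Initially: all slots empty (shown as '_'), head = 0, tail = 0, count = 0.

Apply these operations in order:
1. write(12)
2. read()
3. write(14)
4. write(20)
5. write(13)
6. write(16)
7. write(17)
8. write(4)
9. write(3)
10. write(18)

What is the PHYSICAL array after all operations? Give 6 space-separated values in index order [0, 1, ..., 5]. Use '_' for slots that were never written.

After op 1 (write(12)): arr=[12 _ _ _ _ _] head=0 tail=1 count=1
After op 2 (read()): arr=[12 _ _ _ _ _] head=1 tail=1 count=0
After op 3 (write(14)): arr=[12 14 _ _ _ _] head=1 tail=2 count=1
After op 4 (write(20)): arr=[12 14 20 _ _ _] head=1 tail=3 count=2
After op 5 (write(13)): arr=[12 14 20 13 _ _] head=1 tail=4 count=3
After op 6 (write(16)): arr=[12 14 20 13 16 _] head=1 tail=5 count=4
After op 7 (write(17)): arr=[12 14 20 13 16 17] head=1 tail=0 count=5
After op 8 (write(4)): arr=[4 14 20 13 16 17] head=1 tail=1 count=6
After op 9 (write(3)): arr=[4 3 20 13 16 17] head=2 tail=2 count=6
After op 10 (write(18)): arr=[4 3 18 13 16 17] head=3 tail=3 count=6

Answer: 4 3 18 13 16 17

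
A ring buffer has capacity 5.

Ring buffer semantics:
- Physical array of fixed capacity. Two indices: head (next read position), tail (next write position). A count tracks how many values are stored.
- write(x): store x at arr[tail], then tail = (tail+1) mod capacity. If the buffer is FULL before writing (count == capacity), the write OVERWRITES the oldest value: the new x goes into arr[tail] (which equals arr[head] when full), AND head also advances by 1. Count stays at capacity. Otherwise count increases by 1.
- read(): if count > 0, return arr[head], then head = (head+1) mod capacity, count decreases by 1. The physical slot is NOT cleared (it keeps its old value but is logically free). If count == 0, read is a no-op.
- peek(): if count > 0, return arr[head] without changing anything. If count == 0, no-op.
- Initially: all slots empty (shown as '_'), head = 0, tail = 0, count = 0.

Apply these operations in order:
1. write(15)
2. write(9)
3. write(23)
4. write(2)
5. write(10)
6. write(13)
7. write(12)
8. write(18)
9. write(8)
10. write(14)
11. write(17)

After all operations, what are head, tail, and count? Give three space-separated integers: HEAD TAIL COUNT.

Answer: 1 1 5

Derivation:
After op 1 (write(15)): arr=[15 _ _ _ _] head=0 tail=1 count=1
After op 2 (write(9)): arr=[15 9 _ _ _] head=0 tail=2 count=2
After op 3 (write(23)): arr=[15 9 23 _ _] head=0 tail=3 count=3
After op 4 (write(2)): arr=[15 9 23 2 _] head=0 tail=4 count=4
After op 5 (write(10)): arr=[15 9 23 2 10] head=0 tail=0 count=5
After op 6 (write(13)): arr=[13 9 23 2 10] head=1 tail=1 count=5
After op 7 (write(12)): arr=[13 12 23 2 10] head=2 tail=2 count=5
After op 8 (write(18)): arr=[13 12 18 2 10] head=3 tail=3 count=5
After op 9 (write(8)): arr=[13 12 18 8 10] head=4 tail=4 count=5
After op 10 (write(14)): arr=[13 12 18 8 14] head=0 tail=0 count=5
After op 11 (write(17)): arr=[17 12 18 8 14] head=1 tail=1 count=5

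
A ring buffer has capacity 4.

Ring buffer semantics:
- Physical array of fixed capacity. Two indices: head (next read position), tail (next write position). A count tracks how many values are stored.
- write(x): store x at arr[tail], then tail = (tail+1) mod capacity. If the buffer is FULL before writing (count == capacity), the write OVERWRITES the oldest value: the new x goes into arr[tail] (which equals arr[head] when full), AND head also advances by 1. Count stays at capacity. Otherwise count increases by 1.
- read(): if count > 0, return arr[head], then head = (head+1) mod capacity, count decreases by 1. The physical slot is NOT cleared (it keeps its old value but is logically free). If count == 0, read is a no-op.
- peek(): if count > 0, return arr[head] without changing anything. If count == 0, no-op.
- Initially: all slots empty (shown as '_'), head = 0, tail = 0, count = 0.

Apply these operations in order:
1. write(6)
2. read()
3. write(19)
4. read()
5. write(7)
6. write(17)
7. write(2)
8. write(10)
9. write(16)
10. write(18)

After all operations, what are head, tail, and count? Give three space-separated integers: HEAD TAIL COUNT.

Answer: 0 0 4

Derivation:
After op 1 (write(6)): arr=[6 _ _ _] head=0 tail=1 count=1
After op 2 (read()): arr=[6 _ _ _] head=1 tail=1 count=0
After op 3 (write(19)): arr=[6 19 _ _] head=1 tail=2 count=1
After op 4 (read()): arr=[6 19 _ _] head=2 tail=2 count=0
After op 5 (write(7)): arr=[6 19 7 _] head=2 tail=3 count=1
After op 6 (write(17)): arr=[6 19 7 17] head=2 tail=0 count=2
After op 7 (write(2)): arr=[2 19 7 17] head=2 tail=1 count=3
After op 8 (write(10)): arr=[2 10 7 17] head=2 tail=2 count=4
After op 9 (write(16)): arr=[2 10 16 17] head=3 tail=3 count=4
After op 10 (write(18)): arr=[2 10 16 18] head=0 tail=0 count=4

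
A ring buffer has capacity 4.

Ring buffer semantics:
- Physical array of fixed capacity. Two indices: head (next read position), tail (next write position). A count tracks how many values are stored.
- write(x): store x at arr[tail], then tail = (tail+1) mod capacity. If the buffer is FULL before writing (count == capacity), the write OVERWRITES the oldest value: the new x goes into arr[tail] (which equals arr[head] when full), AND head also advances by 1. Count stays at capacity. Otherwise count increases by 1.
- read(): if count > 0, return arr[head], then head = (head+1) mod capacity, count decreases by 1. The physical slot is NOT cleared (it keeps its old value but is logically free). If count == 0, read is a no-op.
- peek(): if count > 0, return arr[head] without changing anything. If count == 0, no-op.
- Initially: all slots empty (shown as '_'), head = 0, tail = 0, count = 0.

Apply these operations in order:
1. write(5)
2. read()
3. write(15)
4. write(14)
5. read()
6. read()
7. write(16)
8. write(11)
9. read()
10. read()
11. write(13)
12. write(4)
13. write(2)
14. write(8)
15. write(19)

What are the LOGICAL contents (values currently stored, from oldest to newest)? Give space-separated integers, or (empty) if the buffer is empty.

After op 1 (write(5)): arr=[5 _ _ _] head=0 tail=1 count=1
After op 2 (read()): arr=[5 _ _ _] head=1 tail=1 count=0
After op 3 (write(15)): arr=[5 15 _ _] head=1 tail=2 count=1
After op 4 (write(14)): arr=[5 15 14 _] head=1 tail=3 count=2
After op 5 (read()): arr=[5 15 14 _] head=2 tail=3 count=1
After op 6 (read()): arr=[5 15 14 _] head=3 tail=3 count=0
After op 7 (write(16)): arr=[5 15 14 16] head=3 tail=0 count=1
After op 8 (write(11)): arr=[11 15 14 16] head=3 tail=1 count=2
After op 9 (read()): arr=[11 15 14 16] head=0 tail=1 count=1
After op 10 (read()): arr=[11 15 14 16] head=1 tail=1 count=0
After op 11 (write(13)): arr=[11 13 14 16] head=1 tail=2 count=1
After op 12 (write(4)): arr=[11 13 4 16] head=1 tail=3 count=2
After op 13 (write(2)): arr=[11 13 4 2] head=1 tail=0 count=3
After op 14 (write(8)): arr=[8 13 4 2] head=1 tail=1 count=4
After op 15 (write(19)): arr=[8 19 4 2] head=2 tail=2 count=4

Answer: 4 2 8 19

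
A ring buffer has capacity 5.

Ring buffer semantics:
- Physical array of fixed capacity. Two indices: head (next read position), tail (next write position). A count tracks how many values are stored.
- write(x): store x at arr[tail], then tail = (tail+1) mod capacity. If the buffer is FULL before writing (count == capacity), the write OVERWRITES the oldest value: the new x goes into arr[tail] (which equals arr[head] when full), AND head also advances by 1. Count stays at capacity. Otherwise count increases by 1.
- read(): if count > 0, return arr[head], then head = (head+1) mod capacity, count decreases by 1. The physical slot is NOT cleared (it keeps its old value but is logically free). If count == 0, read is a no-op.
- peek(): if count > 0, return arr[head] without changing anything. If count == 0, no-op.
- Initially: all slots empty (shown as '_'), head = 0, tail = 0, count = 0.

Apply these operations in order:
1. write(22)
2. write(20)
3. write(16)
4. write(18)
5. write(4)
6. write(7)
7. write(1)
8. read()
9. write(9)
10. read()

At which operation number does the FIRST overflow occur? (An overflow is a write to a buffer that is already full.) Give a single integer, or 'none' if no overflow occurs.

Answer: 6

Derivation:
After op 1 (write(22)): arr=[22 _ _ _ _] head=0 tail=1 count=1
After op 2 (write(20)): arr=[22 20 _ _ _] head=0 tail=2 count=2
After op 3 (write(16)): arr=[22 20 16 _ _] head=0 tail=3 count=3
After op 4 (write(18)): arr=[22 20 16 18 _] head=0 tail=4 count=4
After op 5 (write(4)): arr=[22 20 16 18 4] head=0 tail=0 count=5
After op 6 (write(7)): arr=[7 20 16 18 4] head=1 tail=1 count=5
After op 7 (write(1)): arr=[7 1 16 18 4] head=2 tail=2 count=5
After op 8 (read()): arr=[7 1 16 18 4] head=3 tail=2 count=4
After op 9 (write(9)): arr=[7 1 9 18 4] head=3 tail=3 count=5
After op 10 (read()): arr=[7 1 9 18 4] head=4 tail=3 count=4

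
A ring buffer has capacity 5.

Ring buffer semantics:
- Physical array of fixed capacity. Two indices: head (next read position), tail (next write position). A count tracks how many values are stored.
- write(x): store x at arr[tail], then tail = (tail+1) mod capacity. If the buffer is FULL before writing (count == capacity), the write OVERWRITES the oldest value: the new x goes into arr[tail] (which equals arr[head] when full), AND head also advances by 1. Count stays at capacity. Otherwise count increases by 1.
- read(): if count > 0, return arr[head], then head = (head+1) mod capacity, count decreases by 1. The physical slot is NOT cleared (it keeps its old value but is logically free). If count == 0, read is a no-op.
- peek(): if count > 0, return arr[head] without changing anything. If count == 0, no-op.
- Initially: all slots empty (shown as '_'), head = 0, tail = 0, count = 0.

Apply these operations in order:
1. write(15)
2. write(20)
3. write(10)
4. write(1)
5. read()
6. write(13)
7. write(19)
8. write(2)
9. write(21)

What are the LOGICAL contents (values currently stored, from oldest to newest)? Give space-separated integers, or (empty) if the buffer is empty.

After op 1 (write(15)): arr=[15 _ _ _ _] head=0 tail=1 count=1
After op 2 (write(20)): arr=[15 20 _ _ _] head=0 tail=2 count=2
After op 3 (write(10)): arr=[15 20 10 _ _] head=0 tail=3 count=3
After op 4 (write(1)): arr=[15 20 10 1 _] head=0 tail=4 count=4
After op 5 (read()): arr=[15 20 10 1 _] head=1 tail=4 count=3
After op 6 (write(13)): arr=[15 20 10 1 13] head=1 tail=0 count=4
After op 7 (write(19)): arr=[19 20 10 1 13] head=1 tail=1 count=5
After op 8 (write(2)): arr=[19 2 10 1 13] head=2 tail=2 count=5
After op 9 (write(21)): arr=[19 2 21 1 13] head=3 tail=3 count=5

Answer: 1 13 19 2 21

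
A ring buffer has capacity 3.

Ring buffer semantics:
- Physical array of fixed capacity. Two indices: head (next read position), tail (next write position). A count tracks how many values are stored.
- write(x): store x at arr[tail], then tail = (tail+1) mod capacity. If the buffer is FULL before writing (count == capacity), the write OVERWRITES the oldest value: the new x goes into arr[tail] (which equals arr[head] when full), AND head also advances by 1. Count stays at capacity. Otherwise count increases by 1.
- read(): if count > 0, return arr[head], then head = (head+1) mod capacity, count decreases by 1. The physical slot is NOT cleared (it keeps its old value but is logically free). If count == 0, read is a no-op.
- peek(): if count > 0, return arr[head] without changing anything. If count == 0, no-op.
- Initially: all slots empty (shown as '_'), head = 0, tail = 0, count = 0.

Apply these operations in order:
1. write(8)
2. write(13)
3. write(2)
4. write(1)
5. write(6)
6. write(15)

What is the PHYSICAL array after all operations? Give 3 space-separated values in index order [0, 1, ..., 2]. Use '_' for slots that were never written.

After op 1 (write(8)): arr=[8 _ _] head=0 tail=1 count=1
After op 2 (write(13)): arr=[8 13 _] head=0 tail=2 count=2
After op 3 (write(2)): arr=[8 13 2] head=0 tail=0 count=3
After op 4 (write(1)): arr=[1 13 2] head=1 tail=1 count=3
After op 5 (write(6)): arr=[1 6 2] head=2 tail=2 count=3
After op 6 (write(15)): arr=[1 6 15] head=0 tail=0 count=3

Answer: 1 6 15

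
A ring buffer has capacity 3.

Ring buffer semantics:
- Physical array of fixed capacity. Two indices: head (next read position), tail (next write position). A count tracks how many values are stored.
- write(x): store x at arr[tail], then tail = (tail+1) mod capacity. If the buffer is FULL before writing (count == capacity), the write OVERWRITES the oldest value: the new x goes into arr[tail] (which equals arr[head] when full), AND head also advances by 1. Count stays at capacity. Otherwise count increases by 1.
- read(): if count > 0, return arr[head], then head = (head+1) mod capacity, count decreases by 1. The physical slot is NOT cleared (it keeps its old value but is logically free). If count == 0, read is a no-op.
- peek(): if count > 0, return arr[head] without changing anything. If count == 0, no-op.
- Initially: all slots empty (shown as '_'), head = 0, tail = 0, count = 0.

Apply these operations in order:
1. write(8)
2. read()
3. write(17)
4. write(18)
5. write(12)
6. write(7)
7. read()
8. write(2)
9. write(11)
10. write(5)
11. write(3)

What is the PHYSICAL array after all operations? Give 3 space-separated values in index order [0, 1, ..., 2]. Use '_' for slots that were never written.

After op 1 (write(8)): arr=[8 _ _] head=0 tail=1 count=1
After op 2 (read()): arr=[8 _ _] head=1 tail=1 count=0
After op 3 (write(17)): arr=[8 17 _] head=1 tail=2 count=1
After op 4 (write(18)): arr=[8 17 18] head=1 tail=0 count=2
After op 5 (write(12)): arr=[12 17 18] head=1 tail=1 count=3
After op 6 (write(7)): arr=[12 7 18] head=2 tail=2 count=3
After op 7 (read()): arr=[12 7 18] head=0 tail=2 count=2
After op 8 (write(2)): arr=[12 7 2] head=0 tail=0 count=3
After op 9 (write(11)): arr=[11 7 2] head=1 tail=1 count=3
After op 10 (write(5)): arr=[11 5 2] head=2 tail=2 count=3
After op 11 (write(3)): arr=[11 5 3] head=0 tail=0 count=3

Answer: 11 5 3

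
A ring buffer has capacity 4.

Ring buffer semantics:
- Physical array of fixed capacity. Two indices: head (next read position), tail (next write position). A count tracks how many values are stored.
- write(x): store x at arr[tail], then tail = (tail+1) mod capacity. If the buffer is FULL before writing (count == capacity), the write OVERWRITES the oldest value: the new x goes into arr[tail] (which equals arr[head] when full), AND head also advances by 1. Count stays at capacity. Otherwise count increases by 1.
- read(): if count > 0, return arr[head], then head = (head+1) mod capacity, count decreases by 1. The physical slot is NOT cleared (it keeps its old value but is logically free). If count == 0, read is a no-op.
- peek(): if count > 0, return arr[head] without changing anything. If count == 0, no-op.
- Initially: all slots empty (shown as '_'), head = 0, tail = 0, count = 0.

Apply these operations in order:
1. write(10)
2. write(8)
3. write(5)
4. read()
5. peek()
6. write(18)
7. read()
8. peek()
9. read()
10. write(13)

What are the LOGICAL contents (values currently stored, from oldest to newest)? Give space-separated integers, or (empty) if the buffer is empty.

Answer: 18 13

Derivation:
After op 1 (write(10)): arr=[10 _ _ _] head=0 tail=1 count=1
After op 2 (write(8)): arr=[10 8 _ _] head=0 tail=2 count=2
After op 3 (write(5)): arr=[10 8 5 _] head=0 tail=3 count=3
After op 4 (read()): arr=[10 8 5 _] head=1 tail=3 count=2
After op 5 (peek()): arr=[10 8 5 _] head=1 tail=3 count=2
After op 6 (write(18)): arr=[10 8 5 18] head=1 tail=0 count=3
After op 7 (read()): arr=[10 8 5 18] head=2 tail=0 count=2
After op 8 (peek()): arr=[10 8 5 18] head=2 tail=0 count=2
After op 9 (read()): arr=[10 8 5 18] head=3 tail=0 count=1
After op 10 (write(13)): arr=[13 8 5 18] head=3 tail=1 count=2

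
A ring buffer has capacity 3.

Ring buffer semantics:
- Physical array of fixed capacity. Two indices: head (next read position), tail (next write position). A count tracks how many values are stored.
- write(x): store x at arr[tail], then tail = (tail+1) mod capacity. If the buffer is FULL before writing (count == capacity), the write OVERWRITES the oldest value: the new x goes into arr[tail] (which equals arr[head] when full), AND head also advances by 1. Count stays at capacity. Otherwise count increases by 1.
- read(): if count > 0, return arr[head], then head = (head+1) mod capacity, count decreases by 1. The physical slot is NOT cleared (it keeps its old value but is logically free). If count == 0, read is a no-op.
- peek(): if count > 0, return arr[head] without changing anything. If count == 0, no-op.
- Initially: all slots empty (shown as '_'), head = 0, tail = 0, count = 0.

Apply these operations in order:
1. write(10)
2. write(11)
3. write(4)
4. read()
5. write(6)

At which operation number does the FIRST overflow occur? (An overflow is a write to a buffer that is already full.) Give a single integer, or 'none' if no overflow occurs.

After op 1 (write(10)): arr=[10 _ _] head=0 tail=1 count=1
After op 2 (write(11)): arr=[10 11 _] head=0 tail=2 count=2
After op 3 (write(4)): arr=[10 11 4] head=0 tail=0 count=3
After op 4 (read()): arr=[10 11 4] head=1 tail=0 count=2
After op 5 (write(6)): arr=[6 11 4] head=1 tail=1 count=3

Answer: none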